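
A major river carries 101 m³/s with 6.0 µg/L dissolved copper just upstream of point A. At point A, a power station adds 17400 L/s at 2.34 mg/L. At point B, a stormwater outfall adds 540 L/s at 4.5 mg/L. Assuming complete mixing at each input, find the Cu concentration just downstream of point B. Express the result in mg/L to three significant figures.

0.368 mg/L

6.0 µg/L = 0.006 mg/L.
17400 L/s = 17.4 m³/s.
After input A: C = (101·0.006 + 17.4·2.34) / 118.4 = 0.349 mg/L.
540 L/s = 0.54 m³/s.
After input B: C = (118.4·0.349 + 0.54·4.5) / 118.9 = 0.3678 mg/L.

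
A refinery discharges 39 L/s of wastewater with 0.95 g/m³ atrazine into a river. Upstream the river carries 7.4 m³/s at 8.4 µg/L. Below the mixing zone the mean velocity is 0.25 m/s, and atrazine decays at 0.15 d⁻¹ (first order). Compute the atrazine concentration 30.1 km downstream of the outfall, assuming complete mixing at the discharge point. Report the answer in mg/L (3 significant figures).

39 L/s = 0.039 m³/s.
8.4 µg/L = 0.0084 mg/L.
After complete mixing, C₀ = (0.039·0.95 + 7.4·0.0084) / 7.439 = 0.01334 mg/L.
Travel time t = 3.01e+04 m / 0.25 m/s = 1.204e+05 s = 1.394 d.
C = 0.01334·exp(−0.15·1.394) = 0.01334·0.8114 = 0.01082 mg/L.

0.0108 mg/L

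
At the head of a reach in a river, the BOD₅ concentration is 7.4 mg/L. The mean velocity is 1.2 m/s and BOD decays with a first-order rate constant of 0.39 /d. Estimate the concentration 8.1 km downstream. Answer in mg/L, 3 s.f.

7.18 mg/L

Travel time t = 8.1 km / 1.2 m/s = 8100/1.2 = 6750 s = 0.07812 d.
First-order decay: C = 7.4·exp(−0.39·0.07812) = 7.4·0.97 = 7.178 mg/L.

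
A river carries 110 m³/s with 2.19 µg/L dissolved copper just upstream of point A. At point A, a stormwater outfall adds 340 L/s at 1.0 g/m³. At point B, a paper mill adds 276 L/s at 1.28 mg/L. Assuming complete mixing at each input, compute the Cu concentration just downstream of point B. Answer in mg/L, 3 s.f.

2.19 µg/L = 0.00219 mg/L.
340 L/s = 0.34 m³/s.
After input A: C = (110·0.00219 + 0.34·1) / 110.3 = 0.005265 mg/L.
276 L/s = 0.276 m³/s.
After input B: C = (110.3·0.005265 + 0.276·1.28) / 110.6 = 0.008445 mg/L.

0.00845 mg/L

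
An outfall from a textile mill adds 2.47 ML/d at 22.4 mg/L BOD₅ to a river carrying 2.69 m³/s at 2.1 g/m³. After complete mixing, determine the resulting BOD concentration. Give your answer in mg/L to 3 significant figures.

2.31 mg/L

2.47 ML/d = 0.02859 m³/s.
By mass balance at complete mixing, C = (0.02859·22.4 + 2.69·2.1) / (0.02859 + 2.69) = 6.289/2.719 = 2.313 mg/L.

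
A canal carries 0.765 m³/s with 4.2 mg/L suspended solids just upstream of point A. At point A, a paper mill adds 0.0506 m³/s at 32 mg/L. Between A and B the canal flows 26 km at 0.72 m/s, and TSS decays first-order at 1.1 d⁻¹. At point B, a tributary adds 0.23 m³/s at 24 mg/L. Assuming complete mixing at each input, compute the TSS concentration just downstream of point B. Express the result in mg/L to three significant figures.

After input A: C = (0.765·4.2 + 0.0506·32) / 0.8156 = 5.925 mg/L.
Over the 26 km reach to input B (t = 3.611e+04 s = 0.418 d), decay gives C = 5.925·exp(−1.1·0.418) = 3.741 mg/L.
After input B: C = (0.8156·3.741 + 0.23·24) / 1.046 = 8.197 mg/L.

8.20 mg/L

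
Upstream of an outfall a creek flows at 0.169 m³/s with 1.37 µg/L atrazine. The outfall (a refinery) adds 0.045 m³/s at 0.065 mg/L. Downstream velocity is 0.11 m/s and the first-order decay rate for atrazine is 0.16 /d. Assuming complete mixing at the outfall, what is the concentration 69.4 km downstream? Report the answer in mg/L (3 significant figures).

1.37 µg/L = 0.00137 mg/L.
After complete mixing, C₀ = (0.045·0.065 + 0.169·0.00137) / 0.214 = 0.01475 mg/L.
Travel time t = 6.94e+04 m / 0.11 m/s = 6.309e+05 s = 7.302 d.
C = 0.01475·exp(−0.16·7.302) = 0.01475·0.3109 = 0.004586 mg/L.

0.00459 mg/L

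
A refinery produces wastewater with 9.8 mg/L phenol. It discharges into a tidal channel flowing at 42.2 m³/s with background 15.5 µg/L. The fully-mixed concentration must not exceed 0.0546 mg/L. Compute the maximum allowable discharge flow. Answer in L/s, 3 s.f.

169 L/s

15.5 µg/L = 0.0155 mg/L.
Mass balance at complete mixing: C_std·(Q_w + Q_r) = Q_w·C_e + Q_r·C_b.
Rearranging, Q_w = Q_r·(C_std − C_b)/(C_e − C_std) = 42.2·(0.0546 − 0.0155) / (9.8 − 0.0546) = 0.1693 m³/s.
= 169.3 L/s.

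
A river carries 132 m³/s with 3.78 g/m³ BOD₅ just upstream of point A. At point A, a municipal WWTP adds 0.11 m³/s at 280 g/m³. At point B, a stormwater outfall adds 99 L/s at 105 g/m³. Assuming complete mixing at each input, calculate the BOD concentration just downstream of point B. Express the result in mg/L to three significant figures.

4.09 mg/L

After input A: C = (132·3.78 + 0.11·280) / 132.1 = 4.01 mg/L.
99 L/s = 0.099 m³/s.
After input B: C = (132.1·4.01 + 0.099·105) / 132.2 = 4.086 mg/L.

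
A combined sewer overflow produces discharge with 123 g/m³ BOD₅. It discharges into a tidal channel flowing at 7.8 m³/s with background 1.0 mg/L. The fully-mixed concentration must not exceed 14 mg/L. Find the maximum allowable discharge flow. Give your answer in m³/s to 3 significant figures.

Mass balance at complete mixing: C_std·(Q_w + Q_r) = Q_w·C_e + Q_r·C_b.
Rearranging, Q_w = Q_r·(C_std − C_b)/(C_e − C_std) = 7.8·(14 − 1) / (123 − 14) = 0.9303 m³/s.

0.930 m³/s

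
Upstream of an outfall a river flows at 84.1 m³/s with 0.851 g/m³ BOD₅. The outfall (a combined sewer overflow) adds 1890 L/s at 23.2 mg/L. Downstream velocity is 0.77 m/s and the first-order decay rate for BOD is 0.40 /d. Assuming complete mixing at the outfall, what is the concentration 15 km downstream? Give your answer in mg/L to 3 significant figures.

1890 L/s = 1.89 m³/s.
After complete mixing, C₀ = (1.89·23.2 + 84.1·0.851) / 85.99 = 1.342 mg/L.
Travel time t = 1.5e+04 m / 0.77 m/s = 1.948e+04 s = 0.2255 d.
C = 1.342·exp(−0.40·0.2255) = 1.342·0.9138 = 1.226 mg/L.

1.23 mg/L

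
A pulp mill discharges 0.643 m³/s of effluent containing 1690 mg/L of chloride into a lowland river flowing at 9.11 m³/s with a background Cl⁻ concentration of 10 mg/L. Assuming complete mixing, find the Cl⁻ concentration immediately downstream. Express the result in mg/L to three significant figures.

By mass balance at complete mixing, C = (0.643·1690 + 9.11·10) / (0.643 + 9.11) = 1178/9.753 = 120.8 mg/L.

121 mg/L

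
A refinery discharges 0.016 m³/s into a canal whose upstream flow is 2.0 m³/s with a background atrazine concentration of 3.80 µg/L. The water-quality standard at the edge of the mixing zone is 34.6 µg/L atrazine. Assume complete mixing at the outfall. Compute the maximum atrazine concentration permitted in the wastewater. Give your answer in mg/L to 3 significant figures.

3.88 mg/L

3.80 µg/L = 0.0038 mg/L.
34.6 µg/L = 0.0346 mg/L.
Mass balance: 0.0346·2.016 = 0.016·Cₑ + 2·0.0038.
Cₑ = (0.06975 − 0.0076) / 0.016 = 3.885 mg/L.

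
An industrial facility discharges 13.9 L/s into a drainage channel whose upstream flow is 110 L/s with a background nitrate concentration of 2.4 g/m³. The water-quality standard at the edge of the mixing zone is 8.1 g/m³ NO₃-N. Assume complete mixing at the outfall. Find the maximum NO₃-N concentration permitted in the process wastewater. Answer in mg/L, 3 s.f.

53.2 mg/L

13.9 L/s = 0.0139 m³/s.
110 L/s = 0.11 m³/s.
Mass balance: 8.1·0.1239 = 0.0139·Cₑ + 0.11·2.4.
Cₑ = (1.004 − 0.264) / 0.0139 = 53.21 mg/L.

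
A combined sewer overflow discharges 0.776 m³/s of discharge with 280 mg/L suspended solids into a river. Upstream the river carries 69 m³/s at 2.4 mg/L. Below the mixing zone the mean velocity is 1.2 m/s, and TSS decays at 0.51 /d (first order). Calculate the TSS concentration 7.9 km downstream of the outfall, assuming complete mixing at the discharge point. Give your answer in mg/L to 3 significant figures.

5.28 mg/L

After complete mixing, C₀ = (0.776·280 + 69·2.4) / 69.78 = 5.487 mg/L.
Travel time t = 7900 m / 1.2 m/s = 6583 s = 0.0762 d.
C = 5.487·exp(−0.51·0.0762) = 5.487·0.9619 = 5.278 mg/L.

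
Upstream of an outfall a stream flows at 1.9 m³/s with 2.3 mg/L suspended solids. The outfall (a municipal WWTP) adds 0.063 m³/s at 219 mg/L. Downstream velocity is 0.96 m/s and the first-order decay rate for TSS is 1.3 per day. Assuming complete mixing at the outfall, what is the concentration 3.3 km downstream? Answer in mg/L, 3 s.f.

8.79 mg/L

After complete mixing, C₀ = (0.063·219 + 1.9·2.3) / 1.963 = 9.255 mg/L.
Travel time t = 3300 m / 0.96 m/s = 3438 s = 0.03979 d.
C = 9.255·exp(−1.3·0.03979) = 9.255·0.9496 = 8.788 mg/L.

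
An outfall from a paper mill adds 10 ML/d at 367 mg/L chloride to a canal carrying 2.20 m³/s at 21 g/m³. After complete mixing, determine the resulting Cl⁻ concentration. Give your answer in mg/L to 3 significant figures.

38.3 mg/L

10 ML/d = 0.1157 m³/s.
Conservation of mass across the mixing zone: C = (0.1157·367 + 2.2·21) / (0.1157 + 2.2) = 88.68/2.316 = 38.29 mg/L.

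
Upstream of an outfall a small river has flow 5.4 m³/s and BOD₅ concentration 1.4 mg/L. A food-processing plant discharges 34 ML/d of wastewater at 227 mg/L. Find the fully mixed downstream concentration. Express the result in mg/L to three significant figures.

16.7 mg/L

34 ML/d = 0.3935 m³/s.
By mass balance at complete mixing, C = (0.3935·227 + 5.4·1.4) / (0.3935 + 5.4) = 96.89/5.794 = 16.72 mg/L.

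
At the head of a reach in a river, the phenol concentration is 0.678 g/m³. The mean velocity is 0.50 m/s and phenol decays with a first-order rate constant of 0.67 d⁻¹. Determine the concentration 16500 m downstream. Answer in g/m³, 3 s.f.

Travel time t = 16500 m / 0.50 m/s = 1.65e+04/0.50 = 3.3e+04 s = 0.3819 d.
First-order decay: C = 0.678·exp(−0.67·0.3819) = 0.678·0.7742 = 0.5249 g/m³.

0.525 g/m³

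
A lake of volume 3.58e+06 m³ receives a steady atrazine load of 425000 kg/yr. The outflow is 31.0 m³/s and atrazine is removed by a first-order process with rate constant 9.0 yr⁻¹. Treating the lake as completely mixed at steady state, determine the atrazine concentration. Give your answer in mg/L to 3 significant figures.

0.421 mg/L

Outflow Q = 31.0 m³/s × 3.156e+07 s/yr = 9.783e+08 m³/yr.
Steady-state CSTR mass balance: W = Q·C + k·V·C, so C = W/(Q + kV).
Q + kV = 9.783e+08 + 9.0·3.58e+06 = 1.011e+09 m³/yr.
C = 425000/1.011e+09 = 0.0004206 kg/m³ = 0.4206 mg/L.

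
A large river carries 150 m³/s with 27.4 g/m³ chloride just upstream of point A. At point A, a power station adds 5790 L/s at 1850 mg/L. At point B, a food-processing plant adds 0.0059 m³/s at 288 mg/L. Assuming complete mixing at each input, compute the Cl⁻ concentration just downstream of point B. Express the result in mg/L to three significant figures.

5790 L/s = 5.79 m³/s.
After input A: C = (150·27.4 + 5.79·1850) / 155.8 = 95.14 mg/L.
After input B: C = (155.8·95.14 + 0.0059·288) / 155.8 = 95.14 mg/L.

95.1 mg/L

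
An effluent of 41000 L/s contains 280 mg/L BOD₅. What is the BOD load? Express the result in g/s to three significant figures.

11500 g/s

41000 L/s = 41 m³/s.
Mass flux = Q·C = 41 m³/s × 280 g/m³ = 1.148e+04 g/s.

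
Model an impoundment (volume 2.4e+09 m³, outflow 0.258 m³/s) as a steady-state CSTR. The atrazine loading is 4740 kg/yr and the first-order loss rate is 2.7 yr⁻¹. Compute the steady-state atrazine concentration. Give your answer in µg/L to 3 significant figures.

0.731 µg/L

Outflow Q = 0.258 m³/s × 3.156e+07 s/yr = 8.142e+06 m³/yr.
Steady-state CSTR mass balance: W = Q·C + k·V·C, so C = W/(Q + kV).
Q + kV = 8.142e+06 + 2.7·2.4e+09 = 6.488e+09 m³/yr.
C = 4740/6.488e+09 = 7.306e-07 kg/m³ = 0.0007306 mg/L = 0.7306 µg/L.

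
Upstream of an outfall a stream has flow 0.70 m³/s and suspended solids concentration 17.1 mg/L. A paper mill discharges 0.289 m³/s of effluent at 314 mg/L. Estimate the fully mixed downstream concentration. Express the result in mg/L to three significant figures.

104 mg/L

Conservation of mass across the mixing zone: C = (0.289·314 + 0.7·17.1) / (0.289 + 0.7) = 102.7/0.989 = 103.9 mg/L.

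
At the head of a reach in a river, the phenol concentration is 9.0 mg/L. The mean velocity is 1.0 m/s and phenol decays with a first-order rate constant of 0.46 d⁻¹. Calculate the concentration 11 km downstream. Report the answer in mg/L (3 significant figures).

8.49 mg/L

Travel time t = 11 km / 1.0 m/s = 1.1e+04/1.0 = 1.1e+04 s = 0.1273 d.
First-order decay: C = 9.0·exp(−0.46·0.1273) = 9.0·0.9431 = 8.488 mg/L.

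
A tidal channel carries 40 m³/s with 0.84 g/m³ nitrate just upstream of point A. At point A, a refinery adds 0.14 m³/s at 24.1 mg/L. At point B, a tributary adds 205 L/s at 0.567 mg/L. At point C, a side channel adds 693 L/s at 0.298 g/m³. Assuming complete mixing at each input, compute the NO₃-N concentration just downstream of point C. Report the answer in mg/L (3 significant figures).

0.909 mg/L

After input A: C = (40·0.84 + 0.14·24.1) / 40.14 = 0.9211 mg/L.
205 L/s = 0.205 m³/s.
After input B: C = (40.14·0.9211 + 0.205·0.567) / 40.34 = 0.9193 mg/L.
693 L/s = 0.693 m³/s.
After input C: C = (40.34·0.9193 + 0.693·0.298) / 41.04 = 0.9088 mg/L.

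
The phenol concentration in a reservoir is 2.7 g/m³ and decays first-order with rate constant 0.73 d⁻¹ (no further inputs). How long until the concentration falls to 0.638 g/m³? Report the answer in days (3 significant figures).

t = ln(C₀/C)/k = ln(2.7/0.638)/0.73 = 1.443/0.73 = 1.976 d.

1.98 d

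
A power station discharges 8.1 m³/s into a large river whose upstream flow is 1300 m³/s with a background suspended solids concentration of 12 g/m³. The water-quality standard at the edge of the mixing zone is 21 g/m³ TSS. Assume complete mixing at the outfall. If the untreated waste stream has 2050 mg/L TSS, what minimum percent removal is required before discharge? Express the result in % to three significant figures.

28.5 %

Mass balance: 21·1308 = 8.1·Cₑ + 1300·12.
Cₑ = (2.747e+04 − 1.56e+04) / 8.1 = 1465 mg/L.
Required removal = 1 − 1465/2050 = 28.51 %.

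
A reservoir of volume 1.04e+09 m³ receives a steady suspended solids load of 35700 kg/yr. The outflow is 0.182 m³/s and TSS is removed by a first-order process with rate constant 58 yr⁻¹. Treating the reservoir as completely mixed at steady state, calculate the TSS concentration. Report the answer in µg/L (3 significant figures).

0.592 µg/L

Outflow Q = 0.182 m³/s × 3.156e+07 s/yr = 5.743e+06 m³/yr.
Steady-state CSTR mass balance: W = Q·C + k·V·C, so C = W/(Q + kV).
Q + kV = 5.743e+06 + 58·1.04e+09 = 6.033e+10 m³/yr.
C = 35700/6.033e+10 = 5.918e-07 kg/m³ = 0.0005918 mg/L = 0.5918 µg/L.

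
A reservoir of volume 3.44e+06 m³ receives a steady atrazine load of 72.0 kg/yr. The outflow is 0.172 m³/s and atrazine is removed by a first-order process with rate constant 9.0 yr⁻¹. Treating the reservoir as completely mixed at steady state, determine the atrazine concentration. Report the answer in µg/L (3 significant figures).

1.98 µg/L

Outflow Q = 0.172 m³/s × 3.156e+07 s/yr = 5.428e+06 m³/yr.
Steady-state CSTR mass balance: W = Q·C + k·V·C, so C = W/(Q + kV).
Q + kV = 5.428e+06 + 9.0·3.44e+06 = 3.639e+07 m³/yr.
C = 72.0/3.639e+07 = 1.979e-06 kg/m³ = 0.001979 mg/L = 1.979 µg/L.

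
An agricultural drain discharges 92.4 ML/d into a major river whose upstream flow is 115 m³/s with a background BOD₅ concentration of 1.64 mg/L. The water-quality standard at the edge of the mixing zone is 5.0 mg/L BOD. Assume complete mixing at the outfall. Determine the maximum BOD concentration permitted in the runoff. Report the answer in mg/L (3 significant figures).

92.4 ML/d = 1.069 m³/s.
Mass balance: 5·116.1 = 1.069·Cₑ + 115·1.64.
Cₑ = (580.3 − 188.6) / 1.069 = 366.3 mg/L.

366 mg/L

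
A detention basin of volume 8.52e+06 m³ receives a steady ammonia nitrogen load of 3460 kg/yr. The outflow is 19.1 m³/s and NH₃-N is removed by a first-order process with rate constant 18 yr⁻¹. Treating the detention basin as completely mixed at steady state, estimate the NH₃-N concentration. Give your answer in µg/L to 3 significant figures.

4.58 µg/L

Outflow Q = 19.1 m³/s × 3.156e+07 s/yr = 6.028e+08 m³/yr.
Steady-state CSTR mass balance: W = Q·C + k·V·C, so C = W/(Q + kV).
Q + kV = 6.028e+08 + 18·8.52e+06 = 7.561e+08 m³/yr.
C = 3460/7.561e+08 = 4.576e-06 kg/m³ = 0.004576 mg/L = 4.576 µg/L.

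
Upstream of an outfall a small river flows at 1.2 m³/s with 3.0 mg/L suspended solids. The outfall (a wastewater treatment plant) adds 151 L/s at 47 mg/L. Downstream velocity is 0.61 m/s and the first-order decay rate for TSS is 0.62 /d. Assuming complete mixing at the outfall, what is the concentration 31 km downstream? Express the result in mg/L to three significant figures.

151 L/s = 0.151 m³/s.
After complete mixing, C₀ = (0.151·47 + 1.2·3) / 1.351 = 7.918 mg/L.
Travel time t = 3.1e+04 m / 0.61 m/s = 5.082e+04 s = 0.5882 d.
C = 7.918·exp(−0.62·0.5882) = 7.918·0.6944 = 5.498 mg/L.

5.50 mg/L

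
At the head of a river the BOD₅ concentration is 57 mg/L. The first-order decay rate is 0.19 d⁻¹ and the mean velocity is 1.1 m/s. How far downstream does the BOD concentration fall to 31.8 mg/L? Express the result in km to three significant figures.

From C = C₀·e^(−kt), t = ln(C₀/C)/k = ln(57/31.8)/0.19 = 0.5836/0.19 = 3.071 d.
Distance = v·t = 1.1 m/s × 2.654e+05 s = 2.919e+05 m = 291.9 km.

292 km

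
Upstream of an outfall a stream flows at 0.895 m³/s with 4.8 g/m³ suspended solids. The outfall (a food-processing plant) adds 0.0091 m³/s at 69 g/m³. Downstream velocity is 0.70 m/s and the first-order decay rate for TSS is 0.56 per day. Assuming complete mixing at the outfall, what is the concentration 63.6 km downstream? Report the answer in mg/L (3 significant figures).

3.02 mg/L

After complete mixing, C₀ = (0.0091·69 + 0.895·4.8) / 0.9041 = 5.446 mg/L.
Travel time t = 6.36e+04 m / 0.70 m/s = 9.086e+04 s = 1.052 d.
C = 5.446·exp(−0.56·1.052) = 5.446·0.5549 = 3.022 mg/L.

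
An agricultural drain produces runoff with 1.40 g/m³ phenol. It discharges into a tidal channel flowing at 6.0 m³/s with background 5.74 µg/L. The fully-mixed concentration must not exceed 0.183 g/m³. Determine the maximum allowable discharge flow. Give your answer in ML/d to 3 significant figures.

75.5 ML/d

5.74 µg/L = 0.00574 mg/L.
Mass balance at complete mixing: C_std·(Q_w + Q_r) = Q_w·C_e + Q_r·C_b.
Rearranging, Q_w = Q_r·(C_std − C_b)/(C_e − C_std) = 6.0·(0.183 − 0.00574) / (1.4 − 0.183) = 0.8739 m³/s.
= 75.51 ML/d.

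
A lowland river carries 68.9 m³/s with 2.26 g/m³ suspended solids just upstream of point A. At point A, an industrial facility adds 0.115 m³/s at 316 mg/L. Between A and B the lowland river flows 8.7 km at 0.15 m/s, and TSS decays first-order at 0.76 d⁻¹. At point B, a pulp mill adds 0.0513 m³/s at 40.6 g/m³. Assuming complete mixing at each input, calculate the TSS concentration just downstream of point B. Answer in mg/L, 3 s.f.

After input A: C = (68.9·2.26 + 0.115·316) / 69.02 = 2.783 mg/L.
Over the 8.7 km reach to input B (t = 5.8e+04 s = 0.6713 d), decay gives C = 2.783·exp(−0.76·0.6713) = 1.671 mg/L.
After input B: C = (69.02·1.671 + 0.0513·40.6) / 69.07 = 1.7 mg/L.

1.70 mg/L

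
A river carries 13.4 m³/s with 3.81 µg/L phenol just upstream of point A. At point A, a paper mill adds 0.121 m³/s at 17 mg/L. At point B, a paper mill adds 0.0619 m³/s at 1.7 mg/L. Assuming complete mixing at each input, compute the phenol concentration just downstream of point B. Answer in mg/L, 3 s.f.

0.163 mg/L

3.81 µg/L = 0.00381 mg/L.
After input A: C = (13.4·0.00381 + 0.121·17) / 13.52 = 0.1559 mg/L.
After input B: C = (13.52·0.1559 + 0.0619·1.7) / 13.58 = 0.1629 mg/L.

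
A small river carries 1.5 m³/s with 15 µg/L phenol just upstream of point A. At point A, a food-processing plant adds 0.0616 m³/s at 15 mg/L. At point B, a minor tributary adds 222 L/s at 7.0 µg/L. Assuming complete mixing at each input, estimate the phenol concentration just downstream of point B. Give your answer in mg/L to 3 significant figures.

15 µg/L = 0.015 mg/L.
After input A: C = (1.5·0.015 + 0.0616·15) / 1.562 = 0.6061 mg/L.
222 L/s = 0.222 m³/s.
7.0 µg/L = 0.007 mg/L.
After input B: C = (1.562·0.6061 + 0.222·0.007) / 1.784 = 0.5315 mg/L.

0.532 mg/L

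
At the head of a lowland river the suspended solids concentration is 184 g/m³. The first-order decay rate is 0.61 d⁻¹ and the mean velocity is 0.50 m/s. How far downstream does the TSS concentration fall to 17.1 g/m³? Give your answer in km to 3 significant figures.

168 km

From C = C₀·e^(−kt), t = ln(C₀/C)/k = ln(184/17.1)/0.61 = 2.376/0.61 = 3.895 d.
Distance = v·t = 0.50 m/s × 3.365e+05 s = 1.683e+05 m = 168.3 km.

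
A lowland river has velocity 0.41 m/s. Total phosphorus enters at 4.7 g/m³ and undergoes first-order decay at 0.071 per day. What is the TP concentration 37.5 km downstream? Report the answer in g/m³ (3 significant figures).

4.36 g/m³

Travel time t = 37.5 km / 0.41 m/s = 3.75e+04/0.41 = 9.146e+04 s = 1.059 d.
First-order decay: C = 4.7·exp(−0.071·1.059) = 4.7·0.9276 = 4.36 g/m³.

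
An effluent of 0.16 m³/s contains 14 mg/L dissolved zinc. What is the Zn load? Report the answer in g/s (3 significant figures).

Mass flux = Q·C = 0.16 m³/s × 14 g/m³ = 2.24 g/s.

2.24 g/s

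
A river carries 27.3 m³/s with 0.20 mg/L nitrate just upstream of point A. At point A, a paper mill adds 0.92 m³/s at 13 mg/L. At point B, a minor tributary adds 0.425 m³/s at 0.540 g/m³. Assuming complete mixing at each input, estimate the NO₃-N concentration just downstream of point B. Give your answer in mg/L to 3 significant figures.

0.616 mg/L

After input A: C = (27.3·0.2 + 0.92·13) / 28.22 = 0.6173 mg/L.
After input B: C = (28.22·0.6173 + 0.425·0.54) / 28.65 = 0.6161 mg/L.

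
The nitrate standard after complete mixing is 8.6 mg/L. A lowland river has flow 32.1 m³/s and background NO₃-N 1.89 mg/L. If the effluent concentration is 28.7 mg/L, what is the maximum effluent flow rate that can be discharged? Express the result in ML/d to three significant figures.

Mass balance at complete mixing: C_std·(Q_w + Q_r) = Q_w·C_e + Q_r·C_b.
Rearranging, Q_w = Q_r·(C_std − C_b)/(C_e − C_std) = 32.1·(8.6 − 1.89) / (28.7 − 8.6) = 10.72 m³/s.
= 925.9 ML/d.

926 ML/d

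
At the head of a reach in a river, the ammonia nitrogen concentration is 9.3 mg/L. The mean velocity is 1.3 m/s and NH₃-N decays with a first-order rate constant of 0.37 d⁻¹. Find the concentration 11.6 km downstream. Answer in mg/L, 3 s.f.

Travel time t = 11.6 km / 1.3 m/s = 1.16e+04/1.3 = 8923 s = 0.1033 d.
First-order decay: C = 9.3·exp(−0.37·0.1033) = 9.3·0.9625 = 8.951 mg/L.

8.95 mg/L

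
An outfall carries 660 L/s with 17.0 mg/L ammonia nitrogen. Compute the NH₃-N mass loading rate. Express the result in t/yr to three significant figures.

354 t/yr

660 L/s = 0.66 m³/s.
Mass flux = Q·C = 0.66 m³/s × 17 g/m³ = 11.22 g/s.
= 11.22 g/s × 31.56 = 354.1 t/yr.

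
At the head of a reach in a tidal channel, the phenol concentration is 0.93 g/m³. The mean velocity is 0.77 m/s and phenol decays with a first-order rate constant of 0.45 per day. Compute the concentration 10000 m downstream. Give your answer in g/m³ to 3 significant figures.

Travel time t = 10000 m / 0.77 m/s = 1e+04/0.77 = 1.299e+04 s = 0.1503 d.
First-order decay: C = 0.93·exp(−0.45·0.1503) = 0.93·0.9346 = 0.8692 g/m³.

0.869 g/m³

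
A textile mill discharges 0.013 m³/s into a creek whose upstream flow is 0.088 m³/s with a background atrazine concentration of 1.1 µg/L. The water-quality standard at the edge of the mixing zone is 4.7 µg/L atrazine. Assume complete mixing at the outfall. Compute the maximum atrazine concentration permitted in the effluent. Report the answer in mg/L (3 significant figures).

1.1 µg/L = 0.0011 mg/L.
4.7 µg/L = 0.0047 mg/L.
Mass balance: 0.0047·0.101 = 0.013·Cₑ + 0.088·0.0011.
Cₑ = (0.0004747 − 9.68e-05) / 0.013 = 0.02907 mg/L.

0.0291 mg/L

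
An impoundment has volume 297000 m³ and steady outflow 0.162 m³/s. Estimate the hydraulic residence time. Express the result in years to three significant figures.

Q = 0.162 m³/s × 3.156e+07 s/yr = 5.112e+06 m³/yr.
Hydraulic residence time τ = V/Q = 297000/5.112e+06 = 0.05809 yr.

0.0581 yr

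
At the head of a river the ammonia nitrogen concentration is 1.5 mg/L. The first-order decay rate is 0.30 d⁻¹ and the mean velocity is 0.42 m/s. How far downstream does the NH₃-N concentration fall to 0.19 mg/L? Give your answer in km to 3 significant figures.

From C = C₀·e^(−kt), t = ln(C₀/C)/k = ln(1.5/0.19)/0.30 = 2.066/0.30 = 6.887 d.
Distance = v·t = 0.42 m/s × 5.951e+05 s = 2.499e+05 m = 249.9 km.

250 km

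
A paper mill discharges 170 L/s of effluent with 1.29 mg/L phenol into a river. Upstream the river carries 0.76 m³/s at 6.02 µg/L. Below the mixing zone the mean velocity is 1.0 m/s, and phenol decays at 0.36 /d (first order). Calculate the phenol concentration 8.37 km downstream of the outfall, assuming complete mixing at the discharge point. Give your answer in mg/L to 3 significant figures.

170 L/s = 0.17 m³/s.
6.02 µg/L = 0.00602 mg/L.
After complete mixing, C₀ = (0.17·1.29 + 0.76·0.00602) / 0.93 = 0.2407 mg/L.
Travel time t = 8370 m / 1.0 m/s = 8370 s = 0.09688 d.
C = 0.2407·exp(−0.36·0.09688) = 0.2407·0.9657 = 0.2325 mg/L.

0.232 mg/L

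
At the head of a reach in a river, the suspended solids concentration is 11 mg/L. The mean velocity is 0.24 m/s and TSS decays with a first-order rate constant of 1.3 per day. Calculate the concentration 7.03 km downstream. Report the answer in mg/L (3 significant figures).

Travel time t = 7.03 km / 0.24 m/s = 7030/0.24 = 2.929e+04 s = 0.339 d.
First-order decay: C = 11·exp(−1.3·0.339) = 11·0.6436 = 7.079 mg/L.

7.08 mg/L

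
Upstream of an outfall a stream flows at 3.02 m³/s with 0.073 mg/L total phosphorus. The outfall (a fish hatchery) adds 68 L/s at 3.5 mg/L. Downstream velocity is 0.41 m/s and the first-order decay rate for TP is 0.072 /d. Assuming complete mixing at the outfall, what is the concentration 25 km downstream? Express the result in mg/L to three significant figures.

68 L/s = 0.068 m³/s.
After complete mixing, C₀ = (0.068·3.5 + 3.02·0.073) / 3.088 = 0.1485 mg/L.
Travel time t = 2.5e+04 m / 0.41 m/s = 6.098e+04 s = 0.7057 d.
C = 0.1485·exp(−0.072·0.7057) = 0.1485·0.9505 = 0.1411 mg/L.

0.141 mg/L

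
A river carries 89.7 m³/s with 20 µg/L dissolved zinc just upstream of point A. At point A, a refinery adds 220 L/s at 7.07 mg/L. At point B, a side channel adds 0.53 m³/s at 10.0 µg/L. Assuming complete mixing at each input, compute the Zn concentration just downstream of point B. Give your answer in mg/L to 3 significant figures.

0.0371 mg/L

20 µg/L = 0.02 mg/L.
220 L/s = 0.22 m³/s.
After input A: C = (89.7·0.02 + 0.22·7.07) / 89.92 = 0.03725 mg/L.
10.0 µg/L = 0.01 mg/L.
After input B: C = (89.92·0.03725 + 0.53·0.01) / 90.45 = 0.03709 mg/L.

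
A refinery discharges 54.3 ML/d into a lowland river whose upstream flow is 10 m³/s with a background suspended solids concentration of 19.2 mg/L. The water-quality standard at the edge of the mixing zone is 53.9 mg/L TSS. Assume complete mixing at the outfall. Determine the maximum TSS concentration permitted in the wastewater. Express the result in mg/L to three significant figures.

54.3 ML/d = 0.6285 m³/s.
Mass balance: 53.9·10.63 = 0.6285·Cₑ + 10·19.2.
Cₑ = (572.9 − 192) / 0.6285 = 606 mg/L.

606 mg/L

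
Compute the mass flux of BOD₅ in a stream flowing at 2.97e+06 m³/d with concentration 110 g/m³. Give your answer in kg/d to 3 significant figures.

2.97e+06 m³/d = 34.38 m³/s.
Mass flux = Q·C = 34.38 m³/s × 110 g/m³ = 3781 g/s.
= 3781 g/s × 86.4 = 3.267e+05 kg/d.

327000 kg/d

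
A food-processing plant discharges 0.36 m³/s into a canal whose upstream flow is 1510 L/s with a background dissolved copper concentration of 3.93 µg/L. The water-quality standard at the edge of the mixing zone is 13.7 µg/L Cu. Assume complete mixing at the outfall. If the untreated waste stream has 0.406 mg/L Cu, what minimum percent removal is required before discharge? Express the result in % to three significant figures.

1510 L/s = 1.51 m³/s.
3.93 µg/L = 0.00393 mg/L.
13.7 µg/L = 0.0137 mg/L.
Mass balance: 0.0137·1.87 = 0.36·Cₑ + 1.51·0.00393.
Cₑ = (0.02562 − 0.005934) / 0.36 = 0.05468 mg/L.
Required removal = 1 − 0.05468/0.406 = 86.53 %.

86.5 %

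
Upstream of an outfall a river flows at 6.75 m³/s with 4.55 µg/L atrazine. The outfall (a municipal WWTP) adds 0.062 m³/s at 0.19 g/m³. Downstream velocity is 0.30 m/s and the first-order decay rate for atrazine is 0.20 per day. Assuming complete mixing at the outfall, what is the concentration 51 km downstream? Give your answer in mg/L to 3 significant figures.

4.55 µg/L = 0.00455 mg/L.
After complete mixing, C₀ = (0.062·0.19 + 6.75·0.00455) / 6.812 = 0.006238 mg/L.
Travel time t = 5.1e+04 m / 0.30 m/s = 1.7e+05 s = 1.968 d.
C = 0.006238·exp(−0.20·1.968) = 0.006238·0.6747 = 0.004209 mg/L.

0.00421 mg/L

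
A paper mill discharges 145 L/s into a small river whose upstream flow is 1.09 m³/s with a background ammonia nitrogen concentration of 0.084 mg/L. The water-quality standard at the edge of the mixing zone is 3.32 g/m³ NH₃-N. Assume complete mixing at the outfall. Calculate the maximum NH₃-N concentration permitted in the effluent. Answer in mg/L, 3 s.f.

27.6 mg/L

145 L/s = 0.145 m³/s.
Mass balance: 3.32·1.235 = 0.145·Cₑ + 1.09·0.084.
Cₑ = (4.1 − 0.09156) / 0.145 = 27.65 mg/L.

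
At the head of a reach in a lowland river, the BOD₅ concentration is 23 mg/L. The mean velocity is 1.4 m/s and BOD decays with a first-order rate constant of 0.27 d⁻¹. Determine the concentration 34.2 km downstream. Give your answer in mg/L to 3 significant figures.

21.3 mg/L

Travel time t = 34.2 km / 1.4 m/s = 3.42e+04/1.4 = 2.443e+04 s = 0.2827 d.
First-order decay: C = 23·exp(−0.27·0.2827) = 23·0.9265 = 21.31 mg/L.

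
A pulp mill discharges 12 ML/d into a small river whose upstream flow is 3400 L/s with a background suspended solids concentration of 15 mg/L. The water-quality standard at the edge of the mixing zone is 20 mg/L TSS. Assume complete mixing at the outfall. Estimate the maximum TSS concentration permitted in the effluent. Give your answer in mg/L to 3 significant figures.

12 ML/d = 0.1389 m³/s.
3400 L/s = 3.4 m³/s.
Mass balance: 20·3.539 = 0.1389·Cₑ + 3.4·15.
Cₑ = (70.78 − 51) / 0.1389 = 142.4 mg/L.

142 mg/L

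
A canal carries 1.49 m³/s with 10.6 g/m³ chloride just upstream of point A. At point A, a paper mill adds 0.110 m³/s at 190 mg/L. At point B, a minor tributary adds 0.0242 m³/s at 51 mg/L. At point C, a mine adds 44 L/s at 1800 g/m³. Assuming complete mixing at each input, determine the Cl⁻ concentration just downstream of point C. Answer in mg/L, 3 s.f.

70.2 mg/L

After input A: C = (1.49·10.6 + 0.11·190) / 1.6 = 22.93 mg/L.
After input B: C = (1.6·22.93 + 0.0242·51) / 1.624 = 23.35 mg/L.
44 L/s = 0.044 m³/s.
After input C: C = (1.624·23.35 + 0.044·1800) / 1.668 = 70.21 mg/L.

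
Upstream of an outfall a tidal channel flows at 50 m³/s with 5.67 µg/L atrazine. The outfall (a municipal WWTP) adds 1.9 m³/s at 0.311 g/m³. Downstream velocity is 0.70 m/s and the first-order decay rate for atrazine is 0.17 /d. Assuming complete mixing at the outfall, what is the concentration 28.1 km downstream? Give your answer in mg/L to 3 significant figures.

5.67 µg/L = 0.00567 mg/L.
After complete mixing, C₀ = (1.9·0.311 + 50·0.00567) / 51.9 = 0.01685 mg/L.
Travel time t = 2.81e+04 m / 0.70 m/s = 4.014e+04 s = 0.4646 d.
C = 0.01685·exp(−0.17·0.4646) = 0.01685·0.9241 = 0.01557 mg/L.

0.0156 mg/L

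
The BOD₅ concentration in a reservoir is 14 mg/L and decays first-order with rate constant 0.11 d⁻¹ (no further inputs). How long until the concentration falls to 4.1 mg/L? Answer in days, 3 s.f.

11.2 d

t = ln(C₀/C)/k = ln(14/4.1)/0.11 = 1.228/0.11 = 11.16 d.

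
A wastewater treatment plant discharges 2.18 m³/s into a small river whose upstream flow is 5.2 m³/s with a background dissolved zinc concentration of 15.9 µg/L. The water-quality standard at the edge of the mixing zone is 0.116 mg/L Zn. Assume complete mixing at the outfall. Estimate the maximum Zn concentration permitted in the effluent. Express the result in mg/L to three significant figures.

15.9 µg/L = 0.0159 mg/L.
Mass balance: 0.116·7.38 = 2.18·Cₑ + 5.2·0.0159.
Cₑ = (0.8561 − 0.08268) / 2.18 = 0.3548 mg/L.

0.355 mg/L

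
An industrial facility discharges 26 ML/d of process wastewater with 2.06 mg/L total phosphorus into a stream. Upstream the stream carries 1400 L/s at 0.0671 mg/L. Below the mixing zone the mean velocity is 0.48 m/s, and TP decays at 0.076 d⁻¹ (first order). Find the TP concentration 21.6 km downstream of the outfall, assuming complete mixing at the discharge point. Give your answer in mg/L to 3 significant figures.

26 ML/d = 0.3009 m³/s.
1400 L/s = 1.4 m³/s.
After complete mixing, C₀ = (0.3009·2.06 + 1.4·0.0671) / 1.701 = 0.4197 mg/L.
Travel time t = 2.16e+04 m / 0.48 m/s = 4.5e+04 s = 0.5208 d.
C = 0.4197·exp(−0.076·0.5208) = 0.4197·0.9612 = 0.4034 mg/L.

0.403 mg/L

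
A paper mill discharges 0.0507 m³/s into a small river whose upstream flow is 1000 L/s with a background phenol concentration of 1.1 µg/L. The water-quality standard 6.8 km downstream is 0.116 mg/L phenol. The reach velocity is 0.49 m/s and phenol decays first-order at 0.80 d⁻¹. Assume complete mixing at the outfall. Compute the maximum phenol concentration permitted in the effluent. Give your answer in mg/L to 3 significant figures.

1000 L/s = 1 m³/s.
1.1 µg/L = 0.0011 mg/L.
Travel time to the compliance point: t = 6800/0.49 = 1.388e+04 s = 0.1606 d; decay factor exp(−0.80·0.1606) = 0.8794.
So the concentration just after mixing may be at most 0.116/0.8794 = 0.1319 mg/L.
Mass balance: 0.1319·1.051 = 0.0507·Cₑ + 1·0.0011.
Cₑ = (0.1386 − 0.0011) / 0.0507 = 2.712 mg/L.

2.71 mg/L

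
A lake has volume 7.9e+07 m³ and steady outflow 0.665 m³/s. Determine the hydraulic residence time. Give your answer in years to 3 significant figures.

Q = 0.665 m³/s × 3.156e+07 s/yr = 2.099e+07 m³/yr.
Hydraulic residence time τ = V/Q = 7.9e+07/2.099e+07 = 3.764 yr.

3.76 yr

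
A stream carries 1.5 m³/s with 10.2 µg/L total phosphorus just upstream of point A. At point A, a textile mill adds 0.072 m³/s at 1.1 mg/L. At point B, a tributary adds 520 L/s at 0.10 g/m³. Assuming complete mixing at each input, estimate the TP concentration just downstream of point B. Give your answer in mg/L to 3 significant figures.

10.2 µg/L = 0.0102 mg/L.
After input A: C = (1.5·0.0102 + 0.072·1.1) / 1.572 = 0.06011 mg/L.
520 L/s = 0.52 m³/s.
After input B: C = (1.572·0.06011 + 0.52·0.1) / 2.092 = 0.07003 mg/L.

0.0700 mg/L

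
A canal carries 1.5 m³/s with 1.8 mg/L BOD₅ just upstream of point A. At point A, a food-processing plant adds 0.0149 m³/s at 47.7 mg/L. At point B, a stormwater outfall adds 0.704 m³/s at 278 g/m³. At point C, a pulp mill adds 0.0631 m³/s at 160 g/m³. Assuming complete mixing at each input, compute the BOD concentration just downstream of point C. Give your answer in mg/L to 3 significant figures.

91.7 mg/L

After input A: C = (1.5·1.8 + 0.0149·47.7) / 1.515 = 2.251 mg/L.
After input B: C = (1.515·2.251 + 0.704·278) / 2.219 = 89.74 mg/L.
After input C: C = (2.219·89.74 + 0.0631·160) / 2.282 = 91.68 mg/L.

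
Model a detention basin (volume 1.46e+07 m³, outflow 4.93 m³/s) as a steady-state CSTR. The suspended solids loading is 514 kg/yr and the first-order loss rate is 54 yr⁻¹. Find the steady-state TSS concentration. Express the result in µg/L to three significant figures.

Outflow Q = 4.93 m³/s × 3.156e+07 s/yr = 1.556e+08 m³/yr.
Steady-state CSTR mass balance: W = Q·C + k·V·C, so C = W/(Q + kV).
Q + kV = 1.556e+08 + 54·1.46e+07 = 9.44e+08 m³/yr.
C = 514/9.44e+08 = 5.445e-07 kg/m³ = 0.0005445 mg/L = 0.5445 µg/L.

0.545 µg/L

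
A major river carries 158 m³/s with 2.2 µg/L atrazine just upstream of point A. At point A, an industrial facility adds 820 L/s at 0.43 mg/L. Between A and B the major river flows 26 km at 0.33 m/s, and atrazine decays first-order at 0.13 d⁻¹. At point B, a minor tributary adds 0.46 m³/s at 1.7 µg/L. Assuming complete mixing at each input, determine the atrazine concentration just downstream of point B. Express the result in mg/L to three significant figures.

0.00391 mg/L

2.2 µg/L = 0.0022 mg/L.
820 L/s = 0.82 m³/s.
After input A: C = (158·0.0022 + 0.82·0.43) / 158.8 = 0.004409 mg/L.
Over the 26 km reach to input B (t = 7.879e+04 s = 0.9119 d), decay gives C = 0.004409·exp(−0.13·0.9119) = 0.003916 mg/L.
1.7 µg/L = 0.0017 mg/L.
After input B: C = (158.8·0.003916 + 0.46·0.0017) / 159.3 = 0.00391 mg/L.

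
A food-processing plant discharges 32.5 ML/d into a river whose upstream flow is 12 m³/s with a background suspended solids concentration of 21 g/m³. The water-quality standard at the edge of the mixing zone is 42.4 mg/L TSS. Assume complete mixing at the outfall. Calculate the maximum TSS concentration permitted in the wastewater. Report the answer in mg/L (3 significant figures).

725 mg/L

32.5 ML/d = 0.3762 m³/s.
Mass balance: 42.4·12.38 = 0.3762·Cₑ + 12·21.
Cₑ = (524.7 − 252) / 0.3762 = 725.1 mg/L.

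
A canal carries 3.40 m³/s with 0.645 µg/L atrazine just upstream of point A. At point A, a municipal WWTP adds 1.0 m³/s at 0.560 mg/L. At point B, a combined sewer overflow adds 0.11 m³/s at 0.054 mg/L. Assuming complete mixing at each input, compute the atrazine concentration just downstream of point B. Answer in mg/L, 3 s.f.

0.126 mg/L

0.645 µg/L = 0.000645 mg/L.
After input A: C = (3.4·0.000645 + 1·0.56) / 4.4 = 0.1278 mg/L.
After input B: C = (4.4·0.1278 + 0.11·0.054) / 4.51 = 0.126 mg/L.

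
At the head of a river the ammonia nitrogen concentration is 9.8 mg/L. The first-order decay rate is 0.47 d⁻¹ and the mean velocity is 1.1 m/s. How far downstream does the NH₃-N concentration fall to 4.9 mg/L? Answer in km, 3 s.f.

140 km

From C = C₀·e^(−kt), t = ln(C₀/C)/k = ln(9.8/4.9)/0.47 = 0.6931/0.47 = 1.475 d.
Distance = v·t = 1.1 m/s × 1.274e+05 s = 1.402e+05 m = 140.2 km.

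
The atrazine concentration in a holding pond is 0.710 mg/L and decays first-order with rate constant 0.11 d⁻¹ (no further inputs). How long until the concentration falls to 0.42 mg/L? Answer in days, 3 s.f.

4.77 d

t = ln(C₀/C)/k = ln(0.710/0.42)/0.11 = 0.525/0.11 = 4.773 d.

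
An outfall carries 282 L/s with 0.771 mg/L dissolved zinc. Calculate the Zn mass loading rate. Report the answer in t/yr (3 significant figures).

282 L/s = 0.282 m³/s.
Mass flux = Q·C = 0.282 m³/s × 0.771 g/m³ = 0.2174 g/s.
= 0.2174 g/s × 31.56 = 6.861 t/yr.

6.86 t/yr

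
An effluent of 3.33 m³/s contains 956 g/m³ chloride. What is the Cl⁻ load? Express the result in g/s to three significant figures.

3180 g/s

Mass flux = Q·C = 3.33 m³/s × 956 g/m³ = 3183 g/s.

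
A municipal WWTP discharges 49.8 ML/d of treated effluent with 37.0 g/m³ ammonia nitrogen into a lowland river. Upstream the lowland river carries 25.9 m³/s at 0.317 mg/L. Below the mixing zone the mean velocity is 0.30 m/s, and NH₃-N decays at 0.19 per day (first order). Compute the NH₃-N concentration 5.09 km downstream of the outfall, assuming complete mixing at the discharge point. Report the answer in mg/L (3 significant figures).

49.8 ML/d = 0.5764 m³/s.
After complete mixing, C₀ = (0.5764·37 + 25.9·0.317) / 26.48 = 1.116 mg/L.
Travel time t = 5090 m / 0.30 m/s = 1.697e+04 s = 0.1964 d.
C = 1.116·exp(−0.19·0.1964) = 1.116·0.9634 = 1.075 mg/L.

1.07 mg/L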